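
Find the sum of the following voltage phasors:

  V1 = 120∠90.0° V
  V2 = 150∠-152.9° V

Step 1 — Convert each phasor to rectangular form:
  V1 = 120·(cos(90.0°) + j·sin(90.0°)) = 0 + j120 V
  V2 = 150·(cos(-152.9°) + j·sin(-152.9°)) = -133.5 - j68.33 V
Step 2 — Sum components: V_total = -133.5 + j51.67 V.
Step 3 — Convert to polar: |V_total| = 143.2 V, ∠V_total = 158.8°.

V_total = 143.2∠158.8° V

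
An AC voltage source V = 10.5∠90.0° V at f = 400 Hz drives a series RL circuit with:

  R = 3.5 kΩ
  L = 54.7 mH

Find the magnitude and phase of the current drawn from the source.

Step 1 — Angular frequency: ω = 2π·f = 2π·400 = 2513 rad/s.
Step 2 — Component impedances:
  R: Z = R = 3500 Ω
  L: Z = jωL = j·2513·0.0547 = 0 + j137.5 Ω
Step 3 — Series combination: Z_total = R + L = 3500 + j137.5 Ω = 3503∠2.2° Ω.
Step 4 — Source phasor: V = 10.5∠90.0° V = 0 + j10.5 V.
Step 5 — Ohm's law: I = V / Z_total = (0 + j10.5) / (3500 + j137.5) = 0.0001177 + j0.002995 A.
Step 6 — Convert to polar: |I| = 0.002998 A, ∠I = 87.8°.

I = 0.002998∠87.8° A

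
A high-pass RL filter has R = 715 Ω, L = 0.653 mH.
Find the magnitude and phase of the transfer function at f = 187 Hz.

Step 1 — Angular frequency: ω = 2π·187 = 1175 rad/s.
Step 2 — Transfer function: H(jω) = jωL/(R + jωL).
Step 3 — Numerator jωL = j·0.7672; denominator R + jωL = 715 + j0.7672.
Step 4 — H = 1.151e-06 + j0.001073.
Step 5 — Magnitude: |H| = 0.001073 (-59.4 dB); phase: φ = 89.9°.

|H| = 0.001073 (-59.4 dB), φ = 89.9°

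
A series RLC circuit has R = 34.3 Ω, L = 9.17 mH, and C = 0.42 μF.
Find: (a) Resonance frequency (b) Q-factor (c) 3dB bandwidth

Step 1 — Resonance condition Im(Z)=0 gives ω₀ = 1/√(LC).
Step 2 — ω₀ = 1/√(0.00917·4.2e-07) = 1.611e+04 rad/s.
Step 3 — f₀ = ω₀/(2π) = 2565 Hz.
Step 4 — Series Q: Q = ω₀L/R = 1.611e+04·0.00917/34.3 = 4.308.
Step 5 — 3dB bandwidth: Δω = ω₀/Q = 3740 rad/s; BW = Δω/(2π) = 595.3 Hz.

(a) f₀ = 2565 Hz  (b) Q = 4.308  (c) BW = 595.3 Hz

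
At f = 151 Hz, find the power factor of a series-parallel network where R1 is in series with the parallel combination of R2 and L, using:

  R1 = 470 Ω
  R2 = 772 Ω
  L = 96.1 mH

Step 1 — Angular frequency: ω = 2π·f = 2π·151 = 948.8 rad/s.
Step 2 — Component impedances:
  R1: Z = R = 470 Ω
  R2: Z = R = 772 Ω
  L: Z = jωL = j·948.8·0.0961 = 0 + j91.18 Ω
Step 3 — Parallel branch: R2 || L = 1/(1/R2 + 1/L) = 10.62 + j89.92 Ω.
Step 4 — Series with R1: Z_total = R1 + (R2 || L) = 480.6 + j89.92 Ω = 489∠10.6° Ω.
Step 5 — Power factor: PF = cos(φ) = Re(Z)/|Z| = 480.62/488.96 = 0.9829.
Step 6 — Type: Im(Z) = 89.92 ⇒ lagging (phase φ = 10.6°).

PF = 0.9829 (lagging, φ = 10.6°)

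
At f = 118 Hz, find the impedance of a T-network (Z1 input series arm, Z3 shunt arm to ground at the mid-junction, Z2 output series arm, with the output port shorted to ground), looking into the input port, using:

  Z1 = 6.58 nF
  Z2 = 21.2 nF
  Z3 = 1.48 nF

Step 1 — Angular frequency: ω = 2π·f = 2π·118 = 741.4 rad/s.
Step 2 — Component impedances:
  Z1: Z = 1/(jωC) = -j/(ω·C) = 0 - j2.05e+05 Ω
  Z2: Z = 1/(jωC) = -j/(ω·C) = 0 - j6.362e+04 Ω
  Z3: Z = 1/(jωC) = -j/(ω·C) = 0 - j9.113e+05 Ω
Step 3 — With the output port shorted to ground, the output series arm Z2 runs from the junction to ground; the shunt arm Z3 also runs from the junction to ground. They appear in parallel: Z3 || Z2 = 0 - j5.947e+04 Ω.
Step 4 — Series with input arm Z1: Z_in = Z1 + (Z3 || Z2) = 0 - j2.644e+05 Ω = 2.644e+05∠-90.0° Ω.

Z = 0 - j2.644e+05 Ω = 2.644e+05∠-90.0° Ω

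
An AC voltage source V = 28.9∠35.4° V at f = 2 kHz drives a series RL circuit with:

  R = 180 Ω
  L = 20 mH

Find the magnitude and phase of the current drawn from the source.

Step 1 — Angular frequency: ω = 2π·f = 2π·2000 = 1.257e+04 rad/s.
Step 2 — Component impedances:
  R: Z = R = 180 Ω
  L: Z = jωL = j·1.257e+04·0.02 = 0 + j251.3 Ω
Step 3 — Series combination: Z_total = R + L = 180 + j251.3 Ω = 309.1∠54.4° Ω.
Step 4 — Source phasor: V = 28.9∠35.4° V = 23.56 + j16.74 V.
Step 5 — Ohm's law: I = V / Z_total = (23.56 + j16.74) / (180 + j251.3) = 0.0884 - j0.03042 A.
Step 6 — Convert to polar: |I| = 0.09349 A, ∠I = -19.0°.

I = 0.09349∠-19.0° A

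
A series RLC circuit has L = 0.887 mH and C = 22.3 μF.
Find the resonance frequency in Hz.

Step 1 — Resonance condition Im(Z)=0 gives ω₀ = 1/√(LC).
Step 2 — ω₀ = 1/√(0.000887·2.23e-05) = 7110 rad/s.
Step 3 — f₀ = ω₀/(2π) = 1132 Hz.

f₀ = 1132 Hz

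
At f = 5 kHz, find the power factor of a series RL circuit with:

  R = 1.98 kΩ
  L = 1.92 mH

Step 1 — Angular frequency: ω = 2π·f = 2π·5000 = 3.142e+04 rad/s.
Step 2 — Component impedances:
  R: Z = R = 1980 Ω
  L: Z = jωL = j·3.142e+04·0.00192 = 0 + j60.32 Ω
Step 3 — Series combination: Z_total = R + L = 1980 + j60.32 Ω = 1981∠1.7° Ω.
Step 4 — Power factor: PF = cos(φ) = Re(Z)/|Z| = 1980/1981 = 0.9995.
Step 5 — Type: Im(Z) = 60.32 ⇒ lagging (phase φ = 1.7°).

PF = 0.9995 (lagging, φ = 1.7°)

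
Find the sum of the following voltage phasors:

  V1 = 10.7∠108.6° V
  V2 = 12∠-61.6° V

Step 1 — Convert each phasor to rectangular form:
  V1 = 10.7·(cos(108.6°) + j·sin(108.6°)) = -3.413 + j10.14 V
  V2 = 12·(cos(-61.6°) + j·sin(-61.6°)) = 5.707 - j10.56 V
Step 2 — Sum components: V_total = 2.295 - j0.4147 V.
Step 3 — Convert to polar: |V_total| = 2.332 V, ∠V_total = -10.2°.

V_total = 2.332∠-10.2° V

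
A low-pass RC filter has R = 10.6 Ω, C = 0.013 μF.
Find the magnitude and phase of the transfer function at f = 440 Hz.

Step 1 — Angular frequency: ω = 2π·440 = 2765 rad/s.
Step 2 — Transfer function: H(jω) = 1/(1 + jωRC).
Step 3 — Denominator: 1 + jωRC = 1 + j·2765·10.6·1.3e-08 = 1 + j0.000381.
Step 4 — H = 1 - j0.000381.
Step 5 — Magnitude: |H| = 1 (-0.0 dB); phase: φ = -0.0°.

|H| = 1 (-0.0 dB), φ = -0.0°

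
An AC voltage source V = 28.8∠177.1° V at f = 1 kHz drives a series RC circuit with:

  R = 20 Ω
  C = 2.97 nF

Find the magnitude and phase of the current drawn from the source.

Step 1 — Angular frequency: ω = 2π·f = 2π·1000 = 6283 rad/s.
Step 2 — Component impedances:
  R: Z = R = 20 Ω
  C: Z = 1/(jωC) = -j/(ω·C) = 0 - j5.359e+04 Ω
Step 3 — Series combination: Z_total = R + C = 20 - j5.359e+04 Ω = 5.359e+04∠-90.0° Ω.
Step 4 — Source phasor: V = 28.8∠177.1° V = -28.76 + j1.457 V.
Step 5 — Ohm's law: I = V / Z_total = (-28.76 + j1.457) / (20 - j5.359e+04) = -2.739e-05 - j0.0005367 A.
Step 6 — Convert to polar: |I| = 0.0005374 A, ∠I = -92.9°.

I = 0.0005374∠-92.9° A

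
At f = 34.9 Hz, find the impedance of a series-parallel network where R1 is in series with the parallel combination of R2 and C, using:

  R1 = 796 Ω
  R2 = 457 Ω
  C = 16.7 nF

Step 1 — Angular frequency: ω = 2π·f = 2π·34.9 = 219.3 rad/s.
Step 2 — Component impedances:
  R1: Z = R = 796 Ω
  R2: Z = R = 457 Ω
  C: Z = 1/(jωC) = -j/(ω·C) = 0 - j2.731e+05 Ω
Step 3 — Parallel branch: R2 || C = 1/(1/R2 + 1/C) = 457 - j0.7648 Ω.
Step 4 — Series with R1: Z_total = R1 + (R2 || C) = 1253 - j0.7648 Ω = 1253∠-0.0° Ω.

Z = 1253 - j0.7648 Ω = 1253∠-0.0° Ω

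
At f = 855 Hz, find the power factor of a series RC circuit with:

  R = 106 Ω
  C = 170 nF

Step 1 — Angular frequency: ω = 2π·f = 2π·855 = 5372 rad/s.
Step 2 — Component impedances:
  R: Z = R = 106 Ω
  C: Z = 1/(jωC) = -j/(ω·C) = 0 - j1095 Ω
Step 3 — Series combination: Z_total = R + C = 106 - j1095 Ω = 1100∠-84.5° Ω.
Step 4 — Power factor: PF = cos(φ) = Re(Z)/|Z| = 106/1100 = 0.09636.
Step 5 — Type: Im(Z) = -1095 ⇒ leading (phase φ = -84.5°).

PF = 0.09636 (leading, φ = -84.5°)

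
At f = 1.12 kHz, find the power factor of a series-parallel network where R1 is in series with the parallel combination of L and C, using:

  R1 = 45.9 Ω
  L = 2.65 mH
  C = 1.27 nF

Step 1 — Angular frequency: ω = 2π·f = 2π·1120 = 7037 rad/s.
Step 2 — Component impedances:
  R1: Z = R = 45.9 Ω
  L: Z = jωL = j·7037·0.00265 = 0 + j18.65 Ω
  C: Z = 1/(jωC) = -j/(ω·C) = 0 - j1.119e+05 Ω
Step 3 — Parallel branch: L || C = 1/(1/L + 1/C) = 0 + j18.65 Ω.
Step 4 — Series with R1: Z_total = R1 + (L || C) = 45.9 + j18.65 Ω = 49.54∠22.1° Ω.
Step 5 — Power factor: PF = cos(φ) = Re(Z)/|Z| = 45.9/49.545 = 0.9264.
Step 6 — Type: Im(Z) = 18.65 ⇒ lagging (phase φ = 22.1°).

PF = 0.9264 (lagging, φ = 22.1°)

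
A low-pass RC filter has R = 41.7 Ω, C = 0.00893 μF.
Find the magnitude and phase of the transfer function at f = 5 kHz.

Step 1 — Angular frequency: ω = 2π·5000 = 3.142e+04 rad/s.
Step 2 — Transfer function: H(jω) = 1/(1 + jωRC).
Step 3 — Denominator: 1 + jωRC = 1 + j·3.142e+04·41.7·8.93e-09 = 1 + j0.0117.
Step 4 — H = 0.9999 - j0.0117.
Step 5 — Magnitude: |H| = 0.9999 (-0.0 dB); phase: φ = -0.7°.

|H| = 0.9999 (-0.0 dB), φ = -0.7°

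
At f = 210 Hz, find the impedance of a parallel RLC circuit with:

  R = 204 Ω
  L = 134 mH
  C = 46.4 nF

Step 1 — Angular frequency: ω = 2π·f = 2π·210 = 1319 rad/s.
Step 2 — Component impedances:
  R: Z = R = 204 Ω
  L: Z = jωL = j·1319·0.134 = 0 + j176.8 Ω
  C: Z = 1/(jωC) = -j/(ω·C) = 0 - j1.633e+04 Ω
Step 3 — Parallel combination: 1/Z_total = 1/R + 1/L + 1/C; Z_total = 88.6 + j101.1 Ω = 134.4∠48.8° Ω.

Z = 88.6 + j101.1 Ω = 134.4∠48.8° Ω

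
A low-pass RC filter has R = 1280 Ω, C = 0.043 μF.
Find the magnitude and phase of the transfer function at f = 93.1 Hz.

Step 1 — Angular frequency: ω = 2π·93.1 = 585 rad/s.
Step 2 — Transfer function: H(jω) = 1/(1 + jωRC).
Step 3 — Denominator: 1 + jωRC = 1 + j·585·1280·4.3e-08 = 1 + j0.0322.
Step 4 — H = 0.999 - j0.03216.
Step 5 — Magnitude: |H| = 0.9995 (-0.0 dB); phase: φ = -1.8°.

|H| = 0.9995 (-0.0 dB), φ = -1.8°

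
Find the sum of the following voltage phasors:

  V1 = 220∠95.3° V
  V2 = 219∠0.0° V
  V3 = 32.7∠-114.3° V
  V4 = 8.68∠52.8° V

Step 1 — Convert each phasor to rectangular form:
  V1 = 220·(cos(95.3°) + j·sin(95.3°)) = -20.32 + j219.1 V
  V2 = 219·(cos(0.0°) + j·sin(0.0°)) = 219 V
  V3 = 32.7·(cos(-114.3°) + j·sin(-114.3°)) = -13.46 - j29.8 V
  V4 = 8.68·(cos(52.8°) + j·sin(52.8°)) = 5.248 + j6.914 V
Step 2 — Sum components: V_total = 190.5 + j196.2 V.
Step 3 — Convert to polar: |V_total| = 273.4 V, ∠V_total = 45.8°.

V_total = 273.4∠45.8° V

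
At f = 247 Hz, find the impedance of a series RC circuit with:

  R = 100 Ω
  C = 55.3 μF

Step 1 — Angular frequency: ω = 2π·f = 2π·247 = 1552 rad/s.
Step 2 — Component impedances:
  R: Z = R = 100 Ω
  C: Z = 1/(jωC) = -j/(ω·C) = 0 - j11.65 Ω
Step 3 — Series combination: Z_total = R + C = 100 - j11.65 Ω = 100.7∠-6.6° Ω.

Z = 100 - j11.65 Ω = 100.7∠-6.6° Ω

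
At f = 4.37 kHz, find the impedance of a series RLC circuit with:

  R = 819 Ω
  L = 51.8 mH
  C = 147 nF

Step 1 — Angular frequency: ω = 2π·f = 2π·4370 = 2.746e+04 rad/s.
Step 2 — Component impedances:
  R: Z = R = 819 Ω
  L: Z = jωL = j·2.746e+04·0.0518 = 0 + j1422 Ω
  C: Z = 1/(jωC) = -j/(ω·C) = 0 - j247.8 Ω
Step 3 — Series combination: Z_total = R + L + C = 819 + j1175 Ω = 1432∠55.1° Ω.

Z = 819 + j1175 Ω = 1432∠55.1° Ω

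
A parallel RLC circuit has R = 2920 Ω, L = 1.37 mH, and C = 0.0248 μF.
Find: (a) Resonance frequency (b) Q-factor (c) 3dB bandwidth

Step 1 — Resonance: ω₀ = 1/√(LC) = 1/√(0.00137·2.48e-08) = 1.716e+05 rad/s.
Step 2 — f₀ = ω₀/(2π) = 2.73e+04 Hz.
Step 3 — Parallel Q: Q = R/(ω₀L) = 2920/(1.716e+05·0.00137) = 12.42.
Step 4 — Bandwidth: Δω = ω₀/Q = 1.381e+04 rad/s; BW = Δω/(2π) = 2198 Hz.

(a) f₀ = 2.73e+04 Hz  (b) Q = 12.42  (c) BW = 2198 Hz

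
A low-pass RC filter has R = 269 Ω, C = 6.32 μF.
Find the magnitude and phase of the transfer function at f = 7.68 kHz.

Step 1 — Angular frequency: ω = 2π·7680 = 4.825e+04 rad/s.
Step 2 — Transfer function: H(jω) = 1/(1 + jωRC).
Step 3 — Denominator: 1 + jωRC = 1 + j·4.825e+04·269·6.32e-06 = 1 + j82.04.
Step 4 — H = 0.0001486 - j0.01219.
Step 5 — Magnitude: |H| = 0.01219 (-38.3 dB); phase: φ = -89.3°.

|H| = 0.01219 (-38.3 dB), φ = -89.3°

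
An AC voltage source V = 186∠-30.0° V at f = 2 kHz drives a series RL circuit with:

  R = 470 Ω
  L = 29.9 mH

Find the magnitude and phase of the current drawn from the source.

Step 1 — Angular frequency: ω = 2π·f = 2π·2000 = 1.257e+04 rad/s.
Step 2 — Component impedances:
  R: Z = R = 470 Ω
  L: Z = jωL = j·1.257e+04·0.0299 = 0 + j375.7 Ω
Step 3 — Series combination: Z_total = R + L = 470 + j375.7 Ω = 601.7∠38.6° Ω.
Step 4 — Source phasor: V = 186∠-30.0° V = 161.1 - j93 V.
Step 5 — Ohm's law: I = V / Z_total = (161.1 - j93) / (470 + j375.7) = 0.1126 - j0.2879 A.
Step 6 — Convert to polar: |I| = 0.3091 A, ∠I = -68.6°.

I = 0.3091∠-68.6° A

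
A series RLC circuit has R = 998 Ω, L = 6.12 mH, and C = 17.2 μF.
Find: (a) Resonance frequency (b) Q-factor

Step 1 — Resonance condition Im(Z)=0 gives ω₀ = 1/√(LC).
Step 2 — ω₀ = 1/√(0.00612·1.72e-05) = 3082 rad/s.
Step 3 — f₀ = ω₀/(2π) = 490.5 Hz.
Step 4 — Series Q: Q = ω₀L/R = 3082·0.00612/998 = 0.0189.

(a) f₀ = 490.5 Hz  (b) Q = 0.0189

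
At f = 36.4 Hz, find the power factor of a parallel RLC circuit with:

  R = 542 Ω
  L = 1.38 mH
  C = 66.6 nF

Step 1 — Angular frequency: ω = 2π·f = 2π·36.4 = 228.7 rad/s.
Step 2 — Component impedances:
  R: Z = R = 542 Ω
  L: Z = jωL = j·228.7·0.00138 = 0 + j0.3156 Ω
  C: Z = 1/(jωC) = -j/(ω·C) = 0 - j6.565e+04 Ω
Step 3 — Parallel combination: 1/Z_total = 1/R + 1/L + 1/C; Z_total = 0.0001838 + j0.3156 Ω = 0.3156∠90.0° Ω.
Step 4 — Power factor: PF = cos(φ) = Re(Z)/|Z| = 0.00018379/0.31562 = 0.0005823.
Step 5 — Type: Im(Z) = 0.3156 ⇒ lagging (phase φ = 90.0°).

PF = 0.0005823 (lagging, φ = 90.0°)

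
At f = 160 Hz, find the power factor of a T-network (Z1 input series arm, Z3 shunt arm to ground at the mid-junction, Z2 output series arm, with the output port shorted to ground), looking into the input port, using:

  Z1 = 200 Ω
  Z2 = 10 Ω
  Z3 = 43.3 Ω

Step 1 — Angular frequency: ω = 2π·f = 2π·160 = 1005 rad/s.
Step 2 — Component impedances:
  Z1: Z = R = 200 Ω
  Z2: Z = R = 10 Ω
  Z3: Z = R = 43.3 Ω
Step 3 — With the output port shorted to ground, the output series arm Z2 runs from the junction to ground; the shunt arm Z3 also runs from the junction to ground. They appear in parallel: Z3 || Z2 = 8.124 Ω.
Step 4 — Series with input arm Z1: Z_in = Z1 + (Z3 || Z2) = 208.1 Ω = 208.1∠0.0° Ω.
Step 5 — Power factor: PF = cos(φ) = Re(Z)/|Z| = 208.1/208.1 = 1.
Step 6 — Type: Im(Z) = 0 ⇒ unity (phase φ = 0.0°).

PF = 1 (unity, φ = 0.0°)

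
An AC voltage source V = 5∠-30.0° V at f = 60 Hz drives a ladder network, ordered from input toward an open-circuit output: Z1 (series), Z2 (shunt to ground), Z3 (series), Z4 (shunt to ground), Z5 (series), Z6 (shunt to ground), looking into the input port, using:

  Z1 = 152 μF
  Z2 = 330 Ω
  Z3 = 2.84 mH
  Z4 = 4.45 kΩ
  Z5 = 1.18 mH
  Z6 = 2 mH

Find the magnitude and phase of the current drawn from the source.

Step 1 — Angular frequency: ω = 2π·f = 2π·60 = 377 rad/s.
Step 2 — Component impedances:
  Z1: Z = 1/(jωC) = -j/(ω·C) = 0 - j17.45 Ω
  Z2: Z = R = 330 Ω
  Z3: Z = jωL = j·377·0.00284 = 0 + j1.071 Ω
  Z4: Z = R = 4450 Ω
  Z5: Z = jωL = j·377·0.00118 = 0 + j0.4448 Ω
  Z6: Z = jωL = j·377·0.002 = 0 + j0.754 Ω
Step 3 — Ladder network (open output): work backward from the far end, alternating series and parallel combinations. Z_in = 0.01593 - j15.18 Ω = 15.18∠-89.9° Ω.
Step 4 — Source phasor: V = 5∠-30.0° V = 4.33 - j2.5 V.
Step 5 — Ohm's law: I = V / Z_total = (4.33 - j2.5) / (0.01593 - j15.18) = 0.165 + j0.285 A.
Step 6 — Convert to polar: |I| = 0.3293 A, ∠I = 59.9°.

I = 0.3293∠59.9° A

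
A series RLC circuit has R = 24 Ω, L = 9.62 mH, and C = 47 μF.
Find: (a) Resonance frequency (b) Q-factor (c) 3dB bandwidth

Step 1 — Resonance: ω₀ = 1/√(LC) = 1/√(0.00962·4.7e-05) = 1487 rad/s.
Step 2 — f₀ = ω₀/(2π) = 236.7 Hz.
Step 3 — Series Q: Q = ω₀L/R = 1487·0.00962/24 = 0.5961.
Step 4 — Bandwidth: Δω = ω₀/Q = 2495 rad/s; BW = Δω/(2π) = 397.1 Hz.

(a) f₀ = 236.7 Hz  (b) Q = 0.5961  (c) BW = 397.1 Hz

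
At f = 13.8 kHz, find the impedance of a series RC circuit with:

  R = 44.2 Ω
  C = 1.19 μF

Step 1 — Angular frequency: ω = 2π·f = 2π·1.38e+04 = 8.671e+04 rad/s.
Step 2 — Component impedances:
  R: Z = R = 44.2 Ω
  C: Z = 1/(jωC) = -j/(ω·C) = 0 - j9.692 Ω
Step 3 — Series combination: Z_total = R + C = 44.2 - j9.692 Ω = 45.25∠-12.4° Ω.

Z = 44.2 - j9.692 Ω = 45.25∠-12.4° Ω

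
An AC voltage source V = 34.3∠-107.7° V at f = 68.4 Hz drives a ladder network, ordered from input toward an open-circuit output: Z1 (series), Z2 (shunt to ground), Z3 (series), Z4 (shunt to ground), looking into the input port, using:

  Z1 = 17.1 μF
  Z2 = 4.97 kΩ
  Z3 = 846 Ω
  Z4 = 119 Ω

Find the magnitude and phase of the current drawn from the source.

Step 1 — Angular frequency: ω = 2π·f = 2π·68.4 = 429.8 rad/s.
Step 2 — Component impedances:
  Z1: Z = 1/(jωC) = -j/(ω·C) = 0 - j136.1 Ω
  Z2: Z = R = 4970 Ω
  Z3: Z = R = 846 Ω
  Z4: Z = R = 119 Ω
Step 3 — Ladder network (open output): work backward from the far end, alternating series and parallel combinations. Z_in = 808.1 - j136.1 Ω = 819.5∠-9.6° Ω.
Step 4 — Source phasor: V = 34.3∠-107.7° V = -10.43 - j32.68 V.
Step 5 — Ohm's law: I = V / Z_total = (-10.43 - j32.68) / (808.1 - j136.1) = -0.005928 - j0.04143 A.
Step 6 — Convert to polar: |I| = 0.04186 A, ∠I = -98.1°.

I = 0.04186∠-98.1° A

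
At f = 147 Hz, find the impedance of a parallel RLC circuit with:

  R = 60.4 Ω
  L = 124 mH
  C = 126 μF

Step 1 — Angular frequency: ω = 2π·f = 2π·147 = 923.6 rad/s.
Step 2 — Component impedances:
  R: Z = R = 60.4 Ω
  L: Z = jωL = j·923.6·0.124 = 0 + j114.5 Ω
  C: Z = 1/(jωC) = -j/(ω·C) = 0 - j8.593 Ω
Step 3 — Parallel combination: 1/Z_total = 1/R + 1/L + 1/C; Z_total = 1.396 - j9.075 Ω = 9.182∠-81.3° Ω.

Z = 1.396 - j9.075 Ω = 9.182∠-81.3° Ω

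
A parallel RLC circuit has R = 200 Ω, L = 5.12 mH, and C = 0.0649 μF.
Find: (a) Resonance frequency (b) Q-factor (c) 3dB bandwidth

Step 1 — Resonance: ω₀ = 1/√(LC) = 1/√(0.00512·6.49e-08) = 5.486e+04 rad/s.
Step 2 — f₀ = ω₀/(2π) = 8731 Hz.
Step 3 — Parallel Q: Q = R/(ω₀L) = 200/(5.486e+04·0.00512) = 0.7121.
Step 4 — Bandwidth: Δω = ω₀/Q = 7.704e+04 rad/s; BW = Δω/(2π) = 1.226e+04 Hz.

(a) f₀ = 8731 Hz  (b) Q = 0.7121  (c) BW = 1.226e+04 Hz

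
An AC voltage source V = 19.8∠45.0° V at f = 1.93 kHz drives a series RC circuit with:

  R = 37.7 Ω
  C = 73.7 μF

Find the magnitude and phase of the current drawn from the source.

Step 1 — Angular frequency: ω = 2π·f = 2π·1930 = 1.213e+04 rad/s.
Step 2 — Component impedances:
  R: Z = R = 37.7 Ω
  C: Z = 1/(jωC) = -j/(ω·C) = 0 - j1.119 Ω
Step 3 — Series combination: Z_total = R + C = 37.7 - j1.119 Ω = 37.72∠-1.7° Ω.
Step 4 — Source phasor: V = 19.8∠45.0° V = 14 + j14 V.
Step 5 — Ohm's law: I = V / Z_total = (14 + j14) / (37.7 - j1.119) = 0.36 + j0.3821 A.
Step 6 — Convert to polar: |I| = 0.525 A, ∠I = 46.7°.

I = 0.525∠46.7° A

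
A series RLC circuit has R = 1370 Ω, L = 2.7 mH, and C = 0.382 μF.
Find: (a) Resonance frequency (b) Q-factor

Step 1 — Resonance condition Im(Z)=0 gives ω₀ = 1/√(LC).
Step 2 — ω₀ = 1/√(0.0027·3.82e-07) = 3.114e+04 rad/s.
Step 3 — f₀ = ω₀/(2π) = 4956 Hz.
Step 4 — Series Q: Q = ω₀L/R = 3.114e+04·0.0027/1370 = 0.06137.

(a) f₀ = 4956 Hz  (b) Q = 0.06137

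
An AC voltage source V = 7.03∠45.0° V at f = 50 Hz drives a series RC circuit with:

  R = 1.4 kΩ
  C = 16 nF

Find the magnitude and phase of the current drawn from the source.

Step 1 — Angular frequency: ω = 2π·f = 2π·50 = 314.2 rad/s.
Step 2 — Component impedances:
  R: Z = R = 1400 Ω
  C: Z = 1/(jωC) = -j/(ω·C) = 0 - j1.989e+05 Ω
Step 3 — Series combination: Z_total = R + C = 1400 - j1.989e+05 Ω = 1.989e+05∠-89.6° Ω.
Step 4 — Source phasor: V = 7.03∠45.0° V = 4.971 + j4.971 V.
Step 5 — Ohm's law: I = V / Z_total = (4.971 + j4.971) / (1400 - j1.989e+05) = -2.481e-05 + j2.516e-05 A.
Step 6 — Convert to polar: |I| = 3.534e-05 A, ∠I = 134.6°.

I = 3.534e-05∠134.6° A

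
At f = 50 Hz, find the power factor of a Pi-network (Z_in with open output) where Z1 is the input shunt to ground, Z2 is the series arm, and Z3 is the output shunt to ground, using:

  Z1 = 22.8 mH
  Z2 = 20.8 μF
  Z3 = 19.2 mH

Step 1 — Angular frequency: ω = 2π·f = 2π·50 = 314.2 rad/s.
Step 2 — Component impedances:
  Z1: Z = jωL = j·314.2·0.0228 = 0 + j7.163 Ω
  Z2: Z = 1/(jωC) = -j/(ω·C) = 0 - j153 Ω
  Z3: Z = jωL = j·314.2·0.0192 = 0 + j6.032 Ω
Step 3 — With open output, the series arm Z2 and the output shunt Z3 appear in series to ground: Z2 + Z3 = 0 - j147 Ω.
Step 4 — Parallel with input shunt Z1: Z_in = Z1 || (Z2 + Z3) = 0 + j7.53 Ω = 7.53∠90.0° Ω.
Step 5 — Power factor: PF = cos(φ) = Re(Z)/|Z| = -0/7.53 = -0.
Step 6 — Type: Im(Z) = 7.53 ⇒ lagging (phase φ = 90.0°).

PF = -0 (lagging, φ = 90.0°)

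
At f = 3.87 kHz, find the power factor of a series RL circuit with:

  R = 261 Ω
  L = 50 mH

Step 1 — Angular frequency: ω = 2π·f = 2π·3870 = 2.432e+04 rad/s.
Step 2 — Component impedances:
  R: Z = R = 261 Ω
  L: Z = jωL = j·2.432e+04·0.05 = 0 + j1216 Ω
Step 3 — Series combination: Z_total = R + L = 261 + j1216 Ω = 1243∠77.9° Ω.
Step 4 — Power factor: PF = cos(φ) = Re(Z)/|Z| = 261/1243.5 = 0.2099.
Step 5 — Type: Im(Z) = 1216 ⇒ lagging (phase φ = 77.9°).

PF = 0.2099 (lagging, φ = 77.9°)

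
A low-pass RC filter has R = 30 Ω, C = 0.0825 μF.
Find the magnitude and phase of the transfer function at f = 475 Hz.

Step 1 — Angular frequency: ω = 2π·475 = 2985 rad/s.
Step 2 — Transfer function: H(jω) = 1/(1 + jωRC).
Step 3 — Denominator: 1 + jωRC = 1 + j·2985·30·8.25e-08 = 1 + j0.007387.
Step 4 — H = 0.9999 - j0.007386.
Step 5 — Magnitude: |H| = 1 (-0.0 dB); phase: φ = -0.4°.

|H| = 1 (-0.0 dB), φ = -0.4°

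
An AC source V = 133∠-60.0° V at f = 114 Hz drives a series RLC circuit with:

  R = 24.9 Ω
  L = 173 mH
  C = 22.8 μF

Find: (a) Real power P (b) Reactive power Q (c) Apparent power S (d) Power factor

Step 1 — Angular frequency: ω = 2π·f = 2π·114 = 716.3 rad/s.
Step 2 — Component impedances:
  R: Z = R = 24.9 Ω
  L: Z = jωL = j·716.3·0.173 = 0 + j123.9 Ω
  C: Z = 1/(jωC) = -j/(ω·C) = 0 - j61.23 Ω
Step 3 — Series combination: Z_total = R + L + C = 24.9 + j62.68 Ω = 67.45∠68.3° Ω.
Step 4 — Source phasor: V = 133∠-60.0° V = 66.5 - j115.2 V.
Step 5 — Current: I = V / Z = -1.223 - j1.547 A = 1.972∠-128.3° A.
Step 6 — Complex power: S = V·I* = 96.82 + j243.7 VA.
Step 7 — Real power: P = Re(S) = 96.82 W.
Step 8 — Reactive power: Q = Im(S) = 243.7 VAR.
Step 9 — Apparent power: |S| = 262.3 VA.
Step 10 — Power factor: PF = P/|S| = 0.3692 (lagging).

(a) P = 96.82 W  (b) Q = 243.7 VAR  (c) S = 262.3 VA  (d) PF = 0.3692 (lagging)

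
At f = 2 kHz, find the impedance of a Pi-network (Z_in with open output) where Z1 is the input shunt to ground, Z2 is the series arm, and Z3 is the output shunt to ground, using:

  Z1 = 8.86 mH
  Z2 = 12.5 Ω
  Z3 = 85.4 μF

Step 1 — Angular frequency: ω = 2π·f = 2π·2000 = 1.257e+04 rad/s.
Step 2 — Component impedances:
  Z1: Z = jωL = j·1.257e+04·0.00886 = 0 + j111.3 Ω
  Z2: Z = R = 12.5 Ω
  Z3: Z = 1/(jωC) = -j/(ω·C) = 0 - j0.9318 Ω
Step 3 — With open output, the series arm Z2 and the output shunt Z3 appear in series to ground: Z2 + Z3 = 12.5 - j0.9318 Ω.
Step 4 — Parallel with input shunt Z1: Z_in = Z1 || (Z2 + Z3) = 12.55 + j0.4813 Ω = 12.56∠2.2° Ω.

Z = 12.55 + j0.4813 Ω = 12.56∠2.2° Ω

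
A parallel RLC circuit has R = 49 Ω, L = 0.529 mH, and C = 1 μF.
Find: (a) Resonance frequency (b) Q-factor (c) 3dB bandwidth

Step 1 — Resonance: ω₀ = 1/√(LC) = 1/√(0.000529·1e-06) = 4.348e+04 rad/s.
Step 2 — f₀ = ω₀/(2π) = 6920 Hz.
Step 3 — Parallel Q: Q = R/(ω₀L) = 49/(4.348e+04·0.000529) = 2.13.
Step 4 — Bandwidth: Δω = ω₀/Q = 2.041e+04 rad/s; BW = Δω/(2π) = 3248 Hz.

(a) f₀ = 6920 Hz  (b) Q = 2.13  (c) BW = 3248 Hz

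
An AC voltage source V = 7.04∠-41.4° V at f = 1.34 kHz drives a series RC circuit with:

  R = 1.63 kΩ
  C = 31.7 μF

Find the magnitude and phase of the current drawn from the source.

Step 1 — Angular frequency: ω = 2π·f = 2π·1340 = 8419 rad/s.
Step 2 — Component impedances:
  R: Z = R = 1630 Ω
  C: Z = 1/(jωC) = -j/(ω·C) = 0 - j3.747 Ω
Step 3 — Series combination: Z_total = R + C = 1630 - j3.747 Ω = 1630∠-0.1° Ω.
Step 4 — Source phasor: V = 7.04∠-41.4° V = 5.281 - j4.656 V.
Step 5 — Ohm's law: I = V / Z_total = (5.281 - j4.656) / (1630 - j3.747) = 0.003246 - j0.002849 A.
Step 6 — Convert to polar: |I| = 0.004319 A, ∠I = -41.3°.

I = 0.004319∠-41.3° A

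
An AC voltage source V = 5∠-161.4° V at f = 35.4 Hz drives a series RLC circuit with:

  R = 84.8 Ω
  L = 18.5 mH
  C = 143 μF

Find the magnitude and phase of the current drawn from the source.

Step 1 — Angular frequency: ω = 2π·f = 2π·35.4 = 222.4 rad/s.
Step 2 — Component impedances:
  R: Z = R = 84.8 Ω
  L: Z = jωL = j·222.4·0.0185 = 0 + j4.115 Ω
  C: Z = 1/(jωC) = -j/(ω·C) = 0 - j31.44 Ω
Step 3 — Series combination: Z_total = R + L + C = 84.8 - j27.33 Ω = 89.09∠-17.9° Ω.
Step 4 — Source phasor: V = 5∠-161.4° V = -4.739 - j1.595 V.
Step 5 — Ohm's law: I = V / Z_total = (-4.739 - j1.595) / (84.8 - j27.33) = -0.04514 - j0.03335 A.
Step 6 — Convert to polar: |I| = 0.05612 A, ∠I = -143.5°.

I = 0.05612∠-143.5° A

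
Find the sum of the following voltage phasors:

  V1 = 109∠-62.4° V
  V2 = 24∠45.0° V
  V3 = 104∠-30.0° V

Step 1 — Convert each phasor to rectangular form:
  V1 = 109·(cos(-62.4°) + j·sin(-62.4°)) = 50.5 - j96.6 V
  V2 = 24·(cos(45.0°) + j·sin(45.0°)) = 16.97 + j16.97 V
  V3 = 104·(cos(-30.0°) + j·sin(-30.0°)) = 90.07 - j52 V
Step 2 — Sum components: V_total = 157.5 - j131.6 V.
Step 3 — Convert to polar: |V_total| = 205.3 V, ∠V_total = -39.9°.

V_total = 205.3∠-39.9° V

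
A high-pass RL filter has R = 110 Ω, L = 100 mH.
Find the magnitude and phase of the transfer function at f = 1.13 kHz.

Step 1 — Angular frequency: ω = 2π·1130 = 7100 rad/s.
Step 2 — Transfer function: H(jω) = jωL/(R + jωL).
Step 3 — Numerator jωL = j·710; denominator R + jωL = 110 + j710.
Step 4 — H = 0.9766 + j0.1513.
Step 5 — Magnitude: |H| = 0.9882 (-0.1 dB); phase: φ = 8.8°.

|H| = 0.9882 (-0.1 dB), φ = 8.8°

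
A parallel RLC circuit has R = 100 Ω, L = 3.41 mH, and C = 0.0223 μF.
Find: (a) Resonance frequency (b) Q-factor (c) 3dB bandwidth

Step 1 — Resonance: ω₀ = 1/√(LC) = 1/√(0.00341·2.23e-08) = 1.147e+05 rad/s.
Step 2 — f₀ = ω₀/(2π) = 1.825e+04 Hz.
Step 3 — Parallel Q: Q = R/(ω₀L) = 100/(1.147e+05·0.00341) = 0.2557.
Step 4 — Bandwidth: Δω = ω₀/Q = 4.484e+05 rad/s; BW = Δω/(2π) = 7.137e+04 Hz.

(a) f₀ = 1.825e+04 Hz  (b) Q = 0.2557  (c) BW = 7.137e+04 Hz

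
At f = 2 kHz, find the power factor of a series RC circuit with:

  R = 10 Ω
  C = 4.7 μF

Step 1 — Angular frequency: ω = 2π·f = 2π·2000 = 1.257e+04 rad/s.
Step 2 — Component impedances:
  R: Z = R = 10 Ω
  C: Z = 1/(jωC) = -j/(ω·C) = 0 - j16.93 Ω
Step 3 — Series combination: Z_total = R + C = 10 - j16.93 Ω = 19.66∠-59.4° Ω.
Step 4 — Power factor: PF = cos(φ) = Re(Z)/|Z| = 10/19.664 = 0.5085.
Step 5 — Type: Im(Z) = -16.93 ⇒ leading (phase φ = -59.4°).

PF = 0.5085 (leading, φ = -59.4°)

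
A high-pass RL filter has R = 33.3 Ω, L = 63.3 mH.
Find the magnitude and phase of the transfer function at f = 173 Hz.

Step 1 — Angular frequency: ω = 2π·173 = 1087 rad/s.
Step 2 — Transfer function: H(jω) = jωL/(R + jωL).
Step 3 — Numerator jωL = j·68.81; denominator R + jωL = 33.3 + j68.81.
Step 4 — H = 0.8102 + j0.3921.
Step 5 — Magnitude: |H| = 0.9001 (-0.9 dB); phase: φ = 25.8°.

|H| = 0.9001 (-0.9 dB), φ = 25.8°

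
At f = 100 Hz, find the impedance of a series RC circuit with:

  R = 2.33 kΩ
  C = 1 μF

Step 1 — Angular frequency: ω = 2π·f = 2π·100 = 628.3 rad/s.
Step 2 — Component impedances:
  R: Z = R = 2330 Ω
  C: Z = 1/(jωC) = -j/(ω·C) = 0 - j1592 Ω
Step 3 — Series combination: Z_total = R + C = 2330 - j1592 Ω = 2822∠-34.3° Ω.

Z = 2330 - j1592 Ω = 2822∠-34.3° Ω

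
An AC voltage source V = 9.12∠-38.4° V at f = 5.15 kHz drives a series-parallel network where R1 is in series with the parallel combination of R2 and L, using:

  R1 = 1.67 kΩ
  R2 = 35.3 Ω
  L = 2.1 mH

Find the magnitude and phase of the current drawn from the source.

Step 1 — Angular frequency: ω = 2π·f = 2π·5150 = 3.236e+04 rad/s.
Step 2 — Component impedances:
  R1: Z = R = 1670 Ω
  R2: Z = R = 35.3 Ω
  L: Z = jωL = j·3.236e+04·0.0021 = 0 + j67.95 Ω
Step 3 — Parallel branch: R2 || L = 1/(1/R2 + 1/L) = 27.8 + j14.44 Ω.
Step 4 — Series with R1: Z_total = R1 + (R2 || L) = 1698 + j14.44 Ω = 1698∠0.5° Ω.
Step 5 — Source phasor: V = 9.12∠-38.4° V = 7.147 - j5.665 V.
Step 6 — Ohm's law: I = V / Z_total = (7.147 - j5.665) / (1698 + j14.44) = 0.004181 - j0.003372 A.
Step 7 — Convert to polar: |I| = 0.005371 A, ∠I = -38.9°.

I = 0.005371∠-38.9° A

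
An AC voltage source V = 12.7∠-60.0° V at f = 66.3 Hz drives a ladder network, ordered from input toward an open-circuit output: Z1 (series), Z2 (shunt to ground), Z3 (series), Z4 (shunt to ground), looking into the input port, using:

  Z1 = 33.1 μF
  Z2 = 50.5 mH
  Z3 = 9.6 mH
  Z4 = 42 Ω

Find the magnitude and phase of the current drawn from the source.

Step 1 — Angular frequency: ω = 2π·f = 2π·66.3 = 416.6 rad/s.
Step 2 — Component impedances:
  Z1: Z = 1/(jωC) = -j/(ω·C) = 0 - j72.52 Ω
  Z2: Z = jωL = j·416.6·0.0505 = 0 + j21.04 Ω
  Z3: Z = jωL = j·416.6·0.0096 = 0 + j3.999 Ω
  Z4: Z = R = 42 Ω
Step 3 — Ladder network (open output): work backward from the far end, alternating series and parallel combinations. Z_in = 7.775 - j56.12 Ω = 56.66∠-82.1° Ω.
Step 4 — Source phasor: V = 12.7∠-60.0° V = 6.35 - j11 V.
Step 5 — Ohm's law: I = V / Z_total = (6.35 - j11) / (7.775 - j56.12) = 0.2077 + j0.08438 A.
Step 6 — Convert to polar: |I| = 0.2242 A, ∠I = 22.1°.

I = 0.2242∠22.1° A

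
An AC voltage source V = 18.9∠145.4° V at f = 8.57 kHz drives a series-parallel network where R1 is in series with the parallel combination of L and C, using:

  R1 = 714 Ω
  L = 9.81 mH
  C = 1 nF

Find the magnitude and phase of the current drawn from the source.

Step 1 — Angular frequency: ω = 2π·f = 2π·8570 = 5.385e+04 rad/s.
Step 2 — Component impedances:
  R1: Z = R = 714 Ω
  L: Z = jωL = j·5.385e+04·0.00981 = 0 + j528.2 Ω
  C: Z = 1/(jωC) = -j/(ω·C) = 0 - j1.857e+04 Ω
Step 3 — Parallel branch: L || C = 1/(1/L + 1/C) = 0 + j543.7 Ω.
Step 4 — Series with R1: Z_total = R1 + (L || C) = 714 + j543.7 Ω = 897.4∠37.3° Ω.
Step 5 — Source phasor: V = 18.9∠145.4° V = -15.56 + j10.73 V.
Step 6 — Ohm's law: I = V / Z_total = (-15.56 + j10.73) / (714 + j543.7) = -0.006547 + j0.02002 A.
Step 7 — Convert to polar: |I| = 0.02106 A, ∠I = 108.1°.

I = 0.02106∠108.1° A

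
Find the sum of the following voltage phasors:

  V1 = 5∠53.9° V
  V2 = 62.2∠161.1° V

Step 1 — Convert each phasor to rectangular form:
  V1 = 5·(cos(53.9°) + j·sin(53.9°)) = 2.946 + j4.04 V
  V2 = 62.2·(cos(161.1°) + j·sin(161.1°)) = -58.85 + j20.15 V
Step 2 — Sum components: V_total = -55.9 + j24.19 V.
Step 3 — Convert to polar: |V_total| = 60.91 V, ∠V_total = 156.6°.

V_total = 60.91∠156.6° V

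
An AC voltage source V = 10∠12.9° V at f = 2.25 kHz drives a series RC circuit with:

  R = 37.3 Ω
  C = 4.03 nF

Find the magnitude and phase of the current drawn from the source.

Step 1 — Angular frequency: ω = 2π·f = 2π·2250 = 1.414e+04 rad/s.
Step 2 — Component impedances:
  R: Z = R = 37.3 Ω
  C: Z = 1/(jωC) = -j/(ω·C) = 0 - j1.755e+04 Ω
Step 3 — Series combination: Z_total = R + C = 37.3 - j1.755e+04 Ω = 1.755e+04∠-89.9° Ω.
Step 4 — Source phasor: V = 10∠12.9° V = 9.748 + j2.233 V.
Step 5 — Ohm's law: I = V / Z_total = (9.748 + j2.233) / (37.3 - j1.755e+04) = -0.000126 + j0.0005556 A.
Step 6 — Convert to polar: |I| = 0.0005697 A, ∠I = 102.8°.

I = 0.0005697∠102.8° A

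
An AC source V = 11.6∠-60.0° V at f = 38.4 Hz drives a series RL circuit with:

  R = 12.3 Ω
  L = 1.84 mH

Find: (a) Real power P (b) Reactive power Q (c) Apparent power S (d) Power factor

Step 1 — Angular frequency: ω = 2π·f = 2π·38.4 = 241.3 rad/s.
Step 2 — Component impedances:
  R: Z = R = 12.3 Ω
  L: Z = jωL = j·241.3·0.00184 = 0 + j0.4439 Ω
Step 3 — Series combination: Z_total = R + L = 12.3 + j0.4439 Ω = 12.31∠2.1° Ω.
Step 4 — Source phasor: V = 11.6∠-60.0° V = 5.8 - j10.05 V.
Step 5 — Current: I = V / Z = 0.4415 - j0.8327 A = 0.9425∠-62.1° A.
Step 6 — Complex power: S = V·I* = 10.93 + j0.3943 VA.
Step 7 — Real power: P = Re(S) = 10.93 W.
Step 8 — Reactive power: Q = Im(S) = 0.3943 VAR.
Step 9 — Apparent power: |S| = 10.93 VA.
Step 10 — Power factor: PF = P/|S| = 0.9993 (lagging).

(a) P = 10.93 W  (b) Q = 0.3943 VAR  (c) S = 10.93 VA  (d) PF = 0.9993 (lagging)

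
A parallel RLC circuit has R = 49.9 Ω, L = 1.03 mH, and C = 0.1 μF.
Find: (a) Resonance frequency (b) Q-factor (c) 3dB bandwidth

Step 1 — Resonance: ω₀ = 1/√(LC) = 1/√(0.00103·1e-07) = 9.853e+04 rad/s.
Step 2 — f₀ = ω₀/(2π) = 1.568e+04 Hz.
Step 3 — Parallel Q: Q = R/(ω₀L) = 49.9/(9.853e+04·0.00103) = 0.4917.
Step 4 — Bandwidth: Δω = ω₀/Q = 2.004e+05 rad/s; BW = Δω/(2π) = 3.189e+04 Hz.

(a) f₀ = 1.568e+04 Hz  (b) Q = 0.4917  (c) BW = 3.189e+04 Hz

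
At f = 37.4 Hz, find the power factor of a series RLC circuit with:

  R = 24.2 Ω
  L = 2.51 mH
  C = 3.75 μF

Step 1 — Angular frequency: ω = 2π·f = 2π·37.4 = 235 rad/s.
Step 2 — Component impedances:
  R: Z = R = 24.2 Ω
  L: Z = jωL = j·235·0.00251 = 0 + j0.5898 Ω
  C: Z = 1/(jωC) = -j/(ω·C) = 0 - j1135 Ω
Step 3 — Series combination: Z_total = R + L + C = 24.2 - j1134 Ω = 1134∠-88.8° Ω.
Step 4 — Power factor: PF = cos(φ) = Re(Z)/|Z| = 24.2/1134.5 = 0.02133.
Step 5 — Type: Im(Z) = -1134 ⇒ leading (phase φ = -88.8°).

PF = 0.02133 (leading, φ = -88.8°)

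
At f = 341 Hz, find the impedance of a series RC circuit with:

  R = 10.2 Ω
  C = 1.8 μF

Step 1 — Angular frequency: ω = 2π·f = 2π·341 = 2143 rad/s.
Step 2 — Component impedances:
  R: Z = R = 10.2 Ω
  C: Z = 1/(jωC) = -j/(ω·C) = 0 - j259.3 Ω
Step 3 — Series combination: Z_total = R + C = 10.2 - j259.3 Ω = 259.5∠-87.7° Ω.

Z = 10.2 - j259.3 Ω = 259.5∠-87.7° Ω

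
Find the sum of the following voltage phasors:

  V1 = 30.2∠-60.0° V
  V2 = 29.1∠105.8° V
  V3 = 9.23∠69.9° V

Step 1 — Convert each phasor to rectangular form:
  V1 = 30.2·(cos(-60.0°) + j·sin(-60.0°)) = 15.1 - j26.15 V
  V2 = 29.1·(cos(105.8°) + j·sin(105.8°)) = -7.923 + j28 V
  V3 = 9.23·(cos(69.9°) + j·sin(69.9°)) = 3.172 + j8.668 V
Step 2 — Sum components: V_total = 10.35 + j10.51 V.
Step 3 — Convert to polar: |V_total| = 14.75 V, ∠V_total = 45.5°.

V_total = 14.75∠45.5° V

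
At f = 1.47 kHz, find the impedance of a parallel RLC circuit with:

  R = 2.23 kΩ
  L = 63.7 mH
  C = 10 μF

Step 1 — Angular frequency: ω = 2π·f = 2π·1470 = 9236 rad/s.
Step 2 — Component impedances:
  R: Z = R = 2230 Ω
  L: Z = jωL = j·9236·0.0637 = 0 + j588.4 Ω
  C: Z = 1/(jωC) = -j/(ω·C) = 0 - j10.83 Ω
Step 3 — Parallel combination: 1/Z_total = 1/R + 1/L + 1/C; Z_total = 0.05455 - j11.03 Ω = 11.03∠-89.7° Ω.

Z = 0.05455 - j11.03 Ω = 11.03∠-89.7° Ω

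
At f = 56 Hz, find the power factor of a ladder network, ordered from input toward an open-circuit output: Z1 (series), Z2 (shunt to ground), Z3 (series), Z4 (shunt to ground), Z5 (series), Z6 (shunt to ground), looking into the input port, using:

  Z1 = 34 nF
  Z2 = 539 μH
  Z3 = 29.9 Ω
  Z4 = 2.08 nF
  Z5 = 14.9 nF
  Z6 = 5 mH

Step 1 — Angular frequency: ω = 2π·f = 2π·56 = 351.9 rad/s.
Step 2 — Component impedances:
  Z1: Z = 1/(jωC) = -j/(ω·C) = 0 - j8.359e+04 Ω
  Z2: Z = jωL = j·351.9·0.000539 = 0 + j0.1897 Ω
  Z3: Z = R = 29.9 Ω
  Z4: Z = 1/(jωC) = -j/(ω·C) = 0 - j1.366e+06 Ω
  Z5: Z = 1/(jωC) = -j/(ω·C) = 0 - j1.907e+05 Ω
  Z6: Z = jωL = j·351.9·0.005 = 0 + j1.759 Ω
Step 3 — Ladder network (open output): work backward from the far end, alternating series and parallel combinations. Z_in = 0 - j8.359e+04 Ω = 8.359e+04∠-90.0° Ω.
Step 4 — Power factor: PF = cos(φ) = Re(Z)/|Z| = 3.839e-11/8.359e+04 = 4.593e-16.
Step 5 — Type: Im(Z) = -8.359e+04 ⇒ leading (phase φ = -90.0°).

PF = 4.593e-16 (leading, φ = -90.0°)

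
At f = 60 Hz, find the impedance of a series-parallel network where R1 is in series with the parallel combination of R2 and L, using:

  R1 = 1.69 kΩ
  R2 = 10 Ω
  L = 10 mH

Step 1 — Angular frequency: ω = 2π·f = 2π·60 = 377 rad/s.
Step 2 — Component impedances:
  R1: Z = R = 1690 Ω
  R2: Z = R = 10 Ω
  L: Z = jωL = j·377·0.01 = 0 + j3.77 Ω
Step 3 — Parallel branch: R2 || L = 1/(1/R2 + 1/L) = 1.244 + j3.301 Ω.
Step 4 — Series with R1: Z_total = R1 + (R2 || L) = 1691 + j3.301 Ω = 1691∠0.1° Ω.

Z = 1691 + j3.301 Ω = 1691∠0.1° Ω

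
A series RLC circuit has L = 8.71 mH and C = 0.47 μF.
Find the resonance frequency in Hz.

Step 1 — Resonance condition Im(Z)=0 gives ω₀ = 1/√(LC).
Step 2 — ω₀ = 1/√(0.00871·4.7e-07) = 1.563e+04 rad/s.
Step 3 — f₀ = ω₀/(2π) = 2487 Hz.

f₀ = 2487 Hz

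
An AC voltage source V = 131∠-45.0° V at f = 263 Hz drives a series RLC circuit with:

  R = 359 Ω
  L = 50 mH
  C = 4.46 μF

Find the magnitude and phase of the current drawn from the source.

Step 1 — Angular frequency: ω = 2π·f = 2π·263 = 1652 rad/s.
Step 2 — Component impedances:
  R: Z = R = 359 Ω
  L: Z = jωL = j·1652·0.05 = 0 + j82.62 Ω
  C: Z = 1/(jωC) = -j/(ω·C) = 0 - j135.7 Ω
Step 3 — Series combination: Z_total = R + L + C = 359 - j53.06 Ω = 362.9∠-8.4° Ω.
Step 4 — Source phasor: V = 131∠-45.0° V = 92.63 - j92.63 V.
Step 5 — Ohm's law: I = V / Z_total = (92.63 - j92.63) / (359 - j53.06) = 0.2898 - j0.2152 A.
Step 6 — Convert to polar: |I| = 0.361 A, ∠I = -36.6°.

I = 0.361∠-36.6° A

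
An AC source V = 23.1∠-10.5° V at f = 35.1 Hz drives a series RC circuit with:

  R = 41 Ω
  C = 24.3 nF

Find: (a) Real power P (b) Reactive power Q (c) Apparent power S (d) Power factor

Step 1 — Angular frequency: ω = 2π·f = 2π·35.1 = 220.5 rad/s.
Step 2 — Component impedances:
  R: Z = R = 41 Ω
  C: Z = 1/(jωC) = -j/(ω·C) = 0 - j1.866e+05 Ω
Step 3 — Series combination: Z_total = R + C = 41 - j1.866e+05 Ω = 1.866e+05∠-90.0° Ω.
Step 4 — Source phasor: V = 23.1∠-10.5° V = 22.71 - j4.21 V.
Step 5 — Current: I = V / Z = 2.259e-05 + j0.0001217 A = 0.0001238∠79.5° A.
Step 6 — Complex power: S = V·I* = 6.283e-07 - j0.00286 VA.
Step 7 — Real power: P = Re(S) = 6.283e-07 W.
Step 8 — Reactive power: Q = Im(S) = -0.00286 VAR.
Step 9 — Apparent power: |S| = 0.00286 VA.
Step 10 — Power factor: PF = P/|S| = 0.0002197 (leading).

(a) P = 6.283e-07 W  (b) Q = -0.00286 VAR  (c) S = 0.00286 VA  (d) PF = 0.0002197 (leading)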